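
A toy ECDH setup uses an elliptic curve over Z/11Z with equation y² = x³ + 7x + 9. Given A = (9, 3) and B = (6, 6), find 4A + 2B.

First 4A:
Repeated addition: build up to 4A.
2A: tangent at (9, 3): λ = (3·9² + 7)/(2·3) ≡ 8/6. 6⁻¹ ≡ 2 (mod 11), so λ ≡ 8·2 ≡ 5.
  x = λ² - 9 - 9 = 25 - 18 ≡ 7; y = λ·(9 - 7) - 3 ≡ 7. → (7, 7)
3A: (7, 7) + (9, 3). λ = (3 - 7)/(9 - 7) ≡ 7/2 mod 11. 2⁻¹ ≡ 6 (mod 11), so λ ≡ 9.
  x = λ² - 7 - 9 = 81 - 16 ≡ 10; y = λ·(7 - 10) - 7 ≡ 10. → (10, 10)
4A: (10, 10) + (9, 3). λ = (3 - 10)/(9 - 10) ≡ 4/10 mod 11. 10⁻¹ ≡ 10 (mod 11), so λ ≡ 7.
  x = λ² - 10 - 9 = 49 - 19 ≡ 8; y = λ·(10 - 8) - 10 ≡ 4. → (8, 4)
4A = (8, 4).
Next 2B:
Repeated addition: build up to 2B.
2B: tangent at (6, 6): λ = (3·6² + 7)/(2·6) ≡ 5/1. 1⁻¹ ≡ 1 (mod 11), so λ ≡ 5·1 ≡ 5.
  x = λ² - 6 - 6 = 25 - 12 ≡ 2; y = λ·(6 - 2) - 6 ≡ 3. → (2, 3)
2B = (2, 3).
Finally 4A + 2B:
(8, 4) + (2, 3). λ = (3 - 4)/(2 - 8) ≡ 10/5 mod 11. 5⁻¹ ≡ 9 (mod 11) since 5·9 = 45 ≡ 1, so λ ≡ 2.
  x = λ² - 8 - 2 = 4 - 10 ≡ 5; y = λ·(8 - 5) - 4 ≡ 2. → (5, 2)

(5, 2)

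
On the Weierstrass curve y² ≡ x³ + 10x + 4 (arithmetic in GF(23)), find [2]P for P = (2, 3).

tangent at (2, 3): λ = (3·2² + 10)/(2·3) ≡ 22/6. 6⁻¹ ≡ 4 (mod 23), so λ ≡ 22·4 ≡ 19.
  x = λ² - 2 - 2 = 361 - 4 ≡ 12; y = λ·(2 - 12) - 3 ≡ 14. → (12, 14)

(12, 14)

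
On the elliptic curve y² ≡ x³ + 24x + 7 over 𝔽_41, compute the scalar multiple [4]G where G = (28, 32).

(24, 37)

Repeated addition: build up to 4G.
2G: tangent at (28, 32): λ = (3·28² + 24)/(2·32) ≡ 39/23. 23⁻¹ ≡ 25 (mod 41) since 23·25 = 575 ≡ 1, so λ ≡ 39·25 ≡ 32.
  x = λ² - 28 - 28 = 1024 - 56 ≡ 25; y = λ·(28 - 25) - 32 ≡ 23. → (25, 23)
3G: (25, 23) + (28, 32). λ = (32 - 23)/(28 - 25) ≡ 9/3 mod 41. 3⁻¹ ≡ 14 (mod 41), so λ ≡ 3.
  x = λ² - 25 - 28 = 9 - 53 ≡ 38; y = λ·(25 - 38) - 23 ≡ 20. → (38, 20)
4G: (38, 20) + (28, 32). λ = (32 - 20)/(28 - 38) ≡ 12/31 mod 41. 31⁻¹ ≡ 4 (mod 41), so λ ≡ 7.
  x = λ² - 38 - 28 = 49 - 66 ≡ 24; y = λ·(38 - 24) - 20 ≡ 37. → (24, 37)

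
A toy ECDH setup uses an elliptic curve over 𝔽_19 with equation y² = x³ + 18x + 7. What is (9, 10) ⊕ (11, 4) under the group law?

(8, 6)

(9, 10) + (11, 4). λ = (4 - 10)/(11 - 9) ≡ 13/2 mod 19. 2⁻¹ ≡ 10 (mod 19), so λ ≡ 16.
  x = λ² - 9 - 11 = 256 - 20 ≡ 8; y = λ·(9 - 8) - 10 ≡ 6. → (8, 6)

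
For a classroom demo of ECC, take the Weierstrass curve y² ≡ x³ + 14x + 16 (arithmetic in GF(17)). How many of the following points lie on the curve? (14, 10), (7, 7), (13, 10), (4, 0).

4

(14, 10): 10² ≡ 15, rhs ≡ 15 → on.
(7, 7): 7² ≡ 15, rhs ≡ 15 → on.
(13, 10): 10² ≡ 15, rhs ≡ 15 → on.
(4, 0): 0² ≡ 0, rhs ≡ 0 → on.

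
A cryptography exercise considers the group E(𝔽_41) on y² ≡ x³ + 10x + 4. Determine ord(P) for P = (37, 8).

5

2P: tangent at (37, 8): λ = (3·37² + 10)/(2·8) ≡ 17/16. 16⁻¹ ≡ 18 (mod 41) since 16·18 = 288 ≡ 1, so λ ≡ 17·18 ≡ 19.
  x = λ² - 37 - 37 = 361 - 74 ≡ 0; y = λ·(37 - 0) - 8 ≡ 39. → (0, 39)
3P: (0, 39) + (37, 8). λ = (8 - 39)/(37 - 0) ≡ 10/37 mod 41. 37⁻¹ ≡ 10 (mod 41), so λ ≡ 18.
  x = λ² - 0 - 37 = 324 - 37 ≡ 0; y = λ·(0 - 0) - 39 ≡ 2. → (0, 2)
4P: (0, 2) + (37, 8). λ = (8 - 2)/(37 - 0) ≡ 6/37 mod 41. 37⁻¹ ≡ 10 (mod 41) since 37·10 = 370 ≡ 1, so λ ≡ 19.
  x = λ² - 0 - 37 = 361 - 37 ≡ 37; y = λ·(0 - 37) - 2 ≡ 33. → (37, 33)
5P: (37, 33) + (37, 8): same x and y₁ ≡ -y₂, so the sum is ∞.
5P = ∞, so the order is 5.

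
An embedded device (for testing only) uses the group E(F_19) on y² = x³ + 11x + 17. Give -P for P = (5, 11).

-(5, 11) = (5, -11 mod 19) = (5, 8).

(5, 8)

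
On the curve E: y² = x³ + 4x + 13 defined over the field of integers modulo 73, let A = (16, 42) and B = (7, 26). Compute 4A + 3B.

(5, 31)

First 4A:
Repeated addition: build up to 4A.
2A: tangent at (16, 42): λ = (3·16² + 4)/(2·42) ≡ 42/11. 11⁻¹ ≡ 20 (mod 73) since 11·20 = 220 ≡ 1, so λ ≡ 42·20 ≡ 37.
  x = λ² - 16 - 16 = 1369 - 32 ≡ 23; y = λ·(16 - 23) - 42 ≡ 64. → (23, 64)
3A: (23, 64) + (16, 42). λ = (42 - 64)/(16 - 23) ≡ 51/66 mod 73. 66⁻¹ ≡ 52 (mod 73) since 66·52 = 3432 ≡ 1, so λ ≡ 24.
  x = λ² - 23 - 16 = 576 - 39 ≡ 26; y = λ·(23 - 26) - 64 ≡ 10. → (26, 10)
4A: (26, 10) + (16, 42). λ = (42 - 10)/(16 - 26) ≡ 32/63 mod 73. 63⁻¹ ≡ 51 (mod 73), so λ ≡ 26.
  x = λ² - 26 - 16 = 676 - 42 ≡ 50; y = λ·(26 - 50) - 10 ≡ 23. → (50, 23)
4A = (50, 23).
Next 3B:
Repeated addition: build up to 3B.
2B: tangent at (7, 26): λ = (3·7² + 4)/(2·26) ≡ 5/52. 52⁻¹ ≡ 66 (mod 73), so λ ≡ 5·66 ≡ 38.
  x = λ² - 7 - 7 = 1444 - 14 ≡ 43; y = λ·(7 - 43) - 26 ≡ 66. → (43, 66)
3B: (43, 66) + (7, 26). λ = (26 - 66)/(7 - 43) ≡ 33/37 mod 73. 37⁻¹ ≡ 2 (mod 73) since 37·2 = 74 ≡ 1, so λ ≡ 66.
  x = λ² - 43 - 7 = 4356 - 50 ≡ 72; y = λ·(43 - 72) - 66 ≡ 64. → (72, 64)
3B = (72, 64).
Finally 4A + 3B:
(50, 23) + (72, 64). λ = (64 - 23)/(72 - 50) ≡ 41/22 mod 73. 22⁻¹ ≡ 10 (mod 73), so λ ≡ 45.
  x = λ² - 50 - 72 = 2025 - 122 ≡ 5; y = λ·(50 - 5) - 23 ≡ 31. → (5, 31)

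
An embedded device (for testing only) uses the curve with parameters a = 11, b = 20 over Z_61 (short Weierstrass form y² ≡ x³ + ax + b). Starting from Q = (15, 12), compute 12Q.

Double-and-add on 12 = (1100)₂. Start with Q = (15, 12) for the leading 1-bit.
double: tangent at (15, 12): λ = (3·15² + 11)/(2·12) ≡ 15/24. 24⁻¹ ≡ 28 (mod 61), so λ ≡ 15·28 ≡ 54.
  x = λ² - 15 - 15 = 2916 - 30 ≡ 19; y = λ·(15 - 19) - 12 ≡ 16. → (19, 16)
add Q: (19, 16) + (15, 12). λ = (12 - 16)/(15 - 19) ≡ 57/57 mod 61. 57⁻¹ ≡ 15 (mod 61), so λ ≡ 1.
  x = λ² - 19 - 15 = 1 - 34 ≡ 28; y = λ·(19 - 28) - 16 ≡ 36. → (28, 36)
double: tangent at (28, 36): λ = (3·28² + 11)/(2·36) ≡ 45/11. 11⁻¹ ≡ 50 (mod 61), so λ ≡ 45·50 ≡ 54.
  x = λ² - 28 - 28 = 2916 - 56 ≡ 54; y = λ·(28 - 54) - 36 ≡ 24. → (54, 24)
double: tangent at (54, 24): λ = (3·54² + 11)/(2·24) ≡ 36/48. 48⁻¹ ≡ 14 (mod 61), so λ ≡ 36·14 ≡ 16.
  x = λ² - 54 - 54 = 256 - 108 ≡ 26; y = λ·(54 - 26) - 24 ≡ 58. → (26, 58)

(26, 58)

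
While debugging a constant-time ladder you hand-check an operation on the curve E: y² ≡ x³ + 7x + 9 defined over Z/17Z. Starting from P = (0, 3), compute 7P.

(10, 5)

Double-and-add on 7 = (111)₂. Start with P = (0, 3) for the leading 1-bit.
double: tangent at (0, 3): λ = (3·0² + 7)/(2·3) ≡ 7/6. 6⁻¹ ≡ 3 (mod 17), so λ ≡ 7·3 ≡ 4.
  x = λ² - 0 - 0 = 16 - 0 ≡ 16; y = λ·(0 - 16) - 3 ≡ 1. → (16, 1)
add P: (16, 1) + (0, 3). λ = (3 - 1)/(0 - 16) ≡ 2/1 mod 17. 1⁻¹ ≡ 1 (mod 17) since 1·1 = 1 ≡ 1, so λ ≡ 2.
  x = λ² - 16 - 0 = 4 - 16 ≡ 5; y = λ·(16 - 5) - 1 ≡ 4. → (5, 4)
double: tangent at (5, 4): λ = (3·5² + 7)/(2·4) ≡ 14/8. 8⁻¹ ≡ 15 (mod 17), so λ ≡ 14·15 ≡ 6.
  x = λ² - 5 - 5 = 36 - 10 ≡ 9; y = λ·(5 - 9) - 4 ≡ 6. → (9, 6)
add P: (9, 6) + (0, 3). λ = (3 - 6)/(0 - 9) ≡ 14/8 mod 17. 8⁻¹ ≡ 15 (mod 17) since 8·15 = 120 ≡ 1, so λ ≡ 6.
  x = λ² - 9 - 0 = 36 - 9 ≡ 10; y = λ·(9 - 10) - 6 ≡ 5. → (10, 5)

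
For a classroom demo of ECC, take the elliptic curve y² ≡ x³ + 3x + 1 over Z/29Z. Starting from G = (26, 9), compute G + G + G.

(21, 25)

Repeated addition: build up to 3G.
2G: tangent at (26, 9): λ = (3·26² + 3)/(2·9) ≡ 1/18. 18⁻¹ ≡ 21 (mod 29), so λ ≡ 1·21 ≡ 21.
  x = λ² - 26 - 26 = 441 - 52 ≡ 12; y = λ·(26 - 12) - 9 ≡ 24. → (12, 24)
3G: (12, 24) + (26, 9). λ = (9 - 24)/(26 - 12) ≡ 14/14 mod 29. 14⁻¹ ≡ 27 (mod 29) since 14·27 = 378 ≡ 1, so λ ≡ 1.
  x = λ² - 12 - 26 = 1 - 38 ≡ 21; y = λ·(12 - 21) - 24 ≡ 25. → (21, 25)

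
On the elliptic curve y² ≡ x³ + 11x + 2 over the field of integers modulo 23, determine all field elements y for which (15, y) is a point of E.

0

x³ + 11x + 2 = 3542 ≡ 0 (mod 23).
Only y = 0 satisfies y² ≡ 0.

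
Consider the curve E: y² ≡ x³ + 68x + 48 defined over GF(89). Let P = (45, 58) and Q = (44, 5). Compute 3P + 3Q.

(18, 47)

First 3P:
Repeated addition: build up to 3P.
2P: tangent at (45, 58): λ = (3·45² + 68)/(2·58) ≡ 2/27. 27⁻¹ ≡ 33 (mod 89), so λ ≡ 2·33 ≡ 66.
  x = λ² - 45 - 45 = 4356 - 90 ≡ 83; y = λ·(45 - 83) - 58 ≡ 15. → (83, 15)
3P: (83, 15) + (45, 58). λ = (58 - 15)/(45 - 83) ≡ 43/51 mod 89. 51⁻¹ ≡ 7 (mod 89) since 51·7 = 357 ≡ 1, so λ ≡ 34.
  x = λ² - 83 - 45 = 1156 - 128 ≡ 49; y = λ·(83 - 49) - 15 ≡ 73. → (49, 73)
3P = (49, 73).
Next 3Q:
Repeated addition: build up to 3Q.
2Q: tangent at (44, 5): λ = (3·44² + 68)/(2·5) ≡ 2/10. 10⁻¹ ≡ 9 (mod 89) since 10·9 = 90 ≡ 1, so λ ≡ 2·9 ≡ 18.
  x = λ² - 44 - 44 = 324 - 88 ≡ 58; y = λ·(44 - 58) - 5 ≡ 10. → (58, 10)
3Q: (58, 10) + (44, 5). λ = (5 - 10)/(44 - 58) ≡ 84/75 mod 89. 75⁻¹ ≡ 19 (mod 89), so λ ≡ 83.
  x = λ² - 58 - 44 = 6889 - 102 ≡ 23; y = λ·(58 - 23) - 10 ≡ 47. → (23, 47)
3Q = (23, 47).
Finally 3P + 3Q:
(49, 73) + (23, 47). λ = (47 - 73)/(23 - 49) ≡ 63/63 mod 89. 63⁻¹ ≡ 65 (mod 89), so λ ≡ 1.
  x = λ² - 49 - 23 = 1 - 72 ≡ 18; y = λ·(49 - 18) - 73 ≡ 47. → (18, 47)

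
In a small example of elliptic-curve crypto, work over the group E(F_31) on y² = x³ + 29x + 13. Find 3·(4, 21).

Write P = (4, 21).
Repeated addition: build up to 3P.
2P: tangent at (4, 21): λ = (3·4² + 29)/(2·21) ≡ 15/11. 11⁻¹ ≡ 17 (mod 31), so λ ≡ 15·17 ≡ 7.
  x = λ² - 4 - 4 = 49 - 8 ≡ 10; y = λ·(4 - 10) - 21 ≡ 30. → (10, 30)
3P: (10, 30) + (4, 21). λ = (21 - 30)/(4 - 10) ≡ 22/25 mod 31. 25⁻¹ ≡ 5 (mod 31), so λ ≡ 17.
  x = λ² - 10 - 4 = 289 - 14 ≡ 27; y = λ·(10 - 27) - 30 ≡ 22. → (27, 22)

(27, 22)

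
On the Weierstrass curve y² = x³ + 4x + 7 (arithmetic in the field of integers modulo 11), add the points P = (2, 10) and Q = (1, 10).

(8, 1)

(2, 10) + (1, 10). λ = (10 - 10)/(1 - 2) ≡ 0/10 mod 11. 10⁻¹ ≡ 10 (mod 11), so λ ≡ 0.
  x = λ² - 2 - 1 = 0 - 3 ≡ 8; y = λ·(2 - 8) - 10 ≡ 1. → (8, 1)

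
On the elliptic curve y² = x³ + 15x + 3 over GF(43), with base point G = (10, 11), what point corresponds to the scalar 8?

(7, 35)

Repeated addition: build up to 8G.
2G: tangent at (10, 11): λ = (3·10² + 15)/(2·11) ≡ 14/22. 22⁻¹ ≡ 2 (mod 43) since 22·2 = 44 ≡ 1, so λ ≡ 14·2 ≡ 28.
  x = λ² - 10 - 10 = 784 - 20 ≡ 33; y = λ·(10 - 33) - 11 ≡ 33. → (33, 33)
3G: (33, 33) + (10, 11). λ = (11 - 33)/(10 - 33) ≡ 21/20 mod 43. 20⁻¹ ≡ 28 (mod 43), so λ ≡ 29.
  x = λ² - 33 - 10 = 841 - 43 ≡ 24; y = λ·(33 - 24) - 33 ≡ 13. → (24, 13)
4G: (24, 13) + (10, 11). λ = (11 - 13)/(10 - 24) ≡ 41/29 mod 43. 29⁻¹ ≡ 3 (mod 43) since 29·3 = 87 ≡ 1, so λ ≡ 37.
  x = λ² - 24 - 10 = 1369 - 34 ≡ 2; y = λ·(24 - 2) - 13 ≡ 27. → (2, 27)
5G: (2, 27) + (10, 11). λ = (11 - 27)/(10 - 2) ≡ 27/8 mod 43. 8⁻¹ ≡ 27 (mod 43), so λ ≡ 41.
  x = λ² - 2 - 10 = 1681 - 12 ≡ 35; y = λ·(2 - 35) - 27 ≡ 39. → (35, 39)
6G: (35, 39) + (10, 11). λ = (11 - 39)/(10 - 35) ≡ 15/18 mod 43. 18⁻¹ ≡ 12 (mod 43) since 18·12 = 216 ≡ 1, so λ ≡ 8.
  x = λ² - 35 - 10 = 64 - 45 ≡ 19; y = λ·(35 - 19) - 39 ≡ 3. → (19, 3)
7G: (19, 3) + (10, 11). λ = (11 - 3)/(10 - 19) ≡ 8/34 mod 43. 34⁻¹ ≡ 19 (mod 43) since 34·19 = 646 ≡ 1, so λ ≡ 23.
  x = λ² - 19 - 10 = 529 - 29 ≡ 27; y = λ·(19 - 27) - 3 ≡ 28. → (27, 28)
8G: (27, 28) + (10, 11). λ = (11 - 28)/(10 - 27) ≡ 26/26 mod 43. 26⁻¹ ≡ 5 (mod 43), so λ ≡ 1.
  x = λ² - 27 - 10 = 1 - 37 ≡ 7; y = λ·(27 - 7) - 28 ≡ 35. → (7, 35)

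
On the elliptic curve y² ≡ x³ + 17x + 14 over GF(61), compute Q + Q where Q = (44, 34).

(20, 34)

tangent at (44, 34): λ = (3·44² + 17)/(2·34) ≡ 30/7. 7⁻¹ ≡ 35 (mod 61), so λ ≡ 30·35 ≡ 13.
  x = λ² - 44 - 44 = 169 - 88 ≡ 20; y = λ·(44 - 20) - 34 ≡ 34. → (20, 34)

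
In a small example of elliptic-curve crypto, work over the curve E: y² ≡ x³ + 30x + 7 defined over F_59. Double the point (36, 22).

tangent at (36, 22): λ = (3·36² + 30)/(2·22) ≡ 24/44. 44⁻¹ ≡ 55 (mod 59) since 44·55 = 2420 ≡ 1, so λ ≡ 24·55 ≡ 22.
  x = λ² - 36 - 36 = 484 - 72 ≡ 58; y = λ·(36 - 58) - 22 ≡ 25. → (58, 25)

(58, 25)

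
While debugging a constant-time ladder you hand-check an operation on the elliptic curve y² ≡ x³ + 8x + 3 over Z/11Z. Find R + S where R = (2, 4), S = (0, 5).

(2, 4) + (0, 5). λ = (5 - 4)/(0 - 2) ≡ 1/9 mod 11. 9⁻¹ ≡ 5 (mod 11), so λ ≡ 5.
  x = λ² - 2 - 0 = 25 - 2 ≡ 1; y = λ·(2 - 1) - 4 ≡ 1. → (1, 1)

(1, 1)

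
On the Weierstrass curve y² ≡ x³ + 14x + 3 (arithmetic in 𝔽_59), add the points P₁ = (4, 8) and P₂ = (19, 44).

(4, 51)

(4, 8) + (19, 44). λ = (44 - 8)/(19 - 4) ≡ 36/15 mod 59. 15⁻¹ ≡ 4 (mod 59) since 15·4 = 60 ≡ 1, so λ ≡ 26.
  x = λ² - 4 - 19 = 676 - 23 ≡ 4; y = λ·(4 - 4) - 8 ≡ 51. → (4, 51)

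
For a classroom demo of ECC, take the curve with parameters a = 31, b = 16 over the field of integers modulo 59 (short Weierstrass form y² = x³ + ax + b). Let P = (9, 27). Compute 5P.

(13, 16)

Repeated addition: build up to 5P.
2P: tangent at (9, 27): λ = (3·9² + 31)/(2·27) ≡ 38/54. 54⁻¹ ≡ 47 (mod 59) since 54·47 = 2538 ≡ 1, so λ ≡ 38·47 ≡ 16.
  x = λ² - 9 - 9 = 256 - 18 ≡ 2; y = λ·(9 - 2) - 27 ≡ 26. → (2, 26)
3P: (2, 26) + (9, 27). λ = (27 - 26)/(9 - 2) ≡ 1/7 mod 59. 7⁻¹ ≡ 17 (mod 59), so λ ≡ 17.
  x = λ² - 2 - 9 = 289 - 11 ≡ 42; y = λ·(2 - 42) - 26 ≡ 2. → (42, 2)
4P: (42, 2) + (9, 27). λ = (27 - 2)/(9 - 42) ≡ 25/26 mod 59. 26⁻¹ ≡ 25 (mod 59), so λ ≡ 35.
  x = λ² - 42 - 9 = 1225 - 51 ≡ 53; y = λ·(42 - 53) - 2 ≡ 26. → (53, 26)
5P: (53, 26) + (9, 27). λ = (27 - 26)/(9 - 53) ≡ 1/15 mod 59. 15⁻¹ ≡ 4 (mod 59) since 15·4 = 60 ≡ 1, so λ ≡ 4.
  x = λ² - 53 - 9 = 16 - 62 ≡ 13; y = λ·(53 - 13) - 26 ≡ 16. → (13, 16)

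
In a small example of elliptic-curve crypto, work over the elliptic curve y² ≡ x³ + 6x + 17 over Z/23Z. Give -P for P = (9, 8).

-(9, 8) = (9, -8 mod 23) = (9, 15).

(9, 15)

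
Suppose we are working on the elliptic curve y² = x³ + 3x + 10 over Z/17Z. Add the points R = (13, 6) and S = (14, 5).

(13, 6) + (14, 5). λ = (5 - 6)/(14 - 13) ≡ 16/1 mod 17. 1⁻¹ ≡ 1 (mod 17), so λ ≡ 16.
  x = λ² - 13 - 14 = 256 - 27 ≡ 8; y = λ·(13 - 8) - 6 ≡ 6. → (8, 6)

(8, 6)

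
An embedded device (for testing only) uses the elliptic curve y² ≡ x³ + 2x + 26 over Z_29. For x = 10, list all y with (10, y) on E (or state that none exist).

x³ + 2x + 26 = 1046 ≡ 2 (mod 29).
2 is a non-residue mod 29; no y exists.

none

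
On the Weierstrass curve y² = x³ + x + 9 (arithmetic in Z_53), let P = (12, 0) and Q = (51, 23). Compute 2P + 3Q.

(17, 40)

First 2P:
Repeated addition: build up to 2P.
2P: (12, 0) + (12, 0): same x and y₁ ≡ -y₂, so the sum is O.
2P = O.
Next 3Q:
Repeated addition: build up to 3Q.
2Q: tangent at (51, 23): λ = (3·51² + 1)/(2·23) ≡ 13/46. 46⁻¹ ≡ 15 (mod 53), so λ ≡ 13·15 ≡ 36.
  x = λ² - 51 - 51 = 1296 - 102 ≡ 28; y = λ·(51 - 28) - 23 ≡ 10. → (28, 10)
3Q: (28, 10) + (51, 23). λ = (23 - 10)/(51 - 28) ≡ 13/23 mod 53. 23⁻¹ ≡ 30 (mod 53), so λ ≡ 19.
  x = λ² - 28 - 51 = 361 - 79 ≡ 17; y = λ·(28 - 17) - 10 ≡ 40. → (17, 40)
3Q = (17, 40).
Finally 2P + 3Q:
O + (17, 40) = (17, 40) (identity).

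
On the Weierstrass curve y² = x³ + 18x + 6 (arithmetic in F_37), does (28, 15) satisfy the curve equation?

y² = 15² ≡ 3; x³ + 18x + 6 = 22462 ≡ 3 (mod 37). 3 = 3.

yes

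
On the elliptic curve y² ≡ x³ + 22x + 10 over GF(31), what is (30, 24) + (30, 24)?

tangent at (30, 24): λ = (3·30² + 22)/(2·24) ≡ 25/17. 17⁻¹ ≡ 11 (mod 31) since 17·11 = 187 ≡ 1, so λ ≡ 25·11 ≡ 27.
  x = λ² - 30 - 30 = 729 - 60 ≡ 18; y = λ·(30 - 18) - 24 ≡ 21. → (18, 21)

(18, 21)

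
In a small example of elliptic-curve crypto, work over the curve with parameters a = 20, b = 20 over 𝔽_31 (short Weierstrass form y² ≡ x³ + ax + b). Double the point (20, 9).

(24, 23)

tangent at (20, 9): λ = (3·20² + 20)/(2·9) ≡ 11/18. 18⁻¹ ≡ 19 (mod 31), so λ ≡ 11·19 ≡ 23.
  x = λ² - 20 - 20 = 529 - 40 ≡ 24; y = λ·(20 - 24) - 9 ≡ 23. → (24, 23)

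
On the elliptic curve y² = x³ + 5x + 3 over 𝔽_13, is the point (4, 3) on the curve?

y² = 3² ≡ 9; x³ + 5x + 3 = 87 ≡ 9 (mod 13). 9 = 9.

yes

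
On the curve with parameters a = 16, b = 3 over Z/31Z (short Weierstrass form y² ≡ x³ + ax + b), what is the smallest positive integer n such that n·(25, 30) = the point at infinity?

2P: tangent at (25, 30): λ = (3·25² + 16)/(2·30) ≡ 0/29. 29⁻¹ ≡ 15 (mod 31), so λ ≡ 0·15 ≡ 0.
  x = λ² - 25 - 25 = 0 - 50 ≡ 12; y = λ·(25 - 12) - 30 ≡ 1. → (12, 1)
3P: (12, 1) + (25, 30). λ = (30 - 1)/(25 - 12) ≡ 29/13 mod 31. 13⁻¹ ≡ 12 (mod 31), so λ ≡ 7.
  x = λ² - 12 - 25 = 49 - 37 ≡ 12; y = λ·(12 - 12) - 1 ≡ 30. → (12, 30)
4P: (12, 30) + (25, 30). λ = (30 - 30)/(25 - 12) ≡ 0/13 mod 31. 13⁻¹ ≡ 12 (mod 31), so λ ≡ 0.
  x = λ² - 12 - 25 = 0 - 37 ≡ 25; y = λ·(12 - 25) - 30 ≡ 1. → (25, 1)
5P: (25, 1) + (25, 30): same x and y₁ ≡ -y₂, so the sum is the point at infinity.
5P = the point at infinity, so the order is 5.

5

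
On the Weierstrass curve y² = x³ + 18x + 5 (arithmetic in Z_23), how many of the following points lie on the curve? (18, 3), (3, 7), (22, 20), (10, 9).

(18, 3): 3² ≡ 9, rhs ≡ 20 → off.
(3, 7): 7² ≡ 3, rhs ≡ 17 → off.
(22, 20): 20² ≡ 9, rhs ≡ 9 → on.
(10, 9): 9² ≡ 12, rhs ≡ 12 → on.

2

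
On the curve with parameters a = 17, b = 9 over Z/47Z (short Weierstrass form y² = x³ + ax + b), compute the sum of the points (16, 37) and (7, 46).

(25, 19)

(16, 37) + (7, 46). λ = (46 - 37)/(7 - 16) ≡ 9/38 mod 47. 38⁻¹ ≡ 26 (mod 47), so λ ≡ 46.
  x = λ² - 16 - 7 = 2116 - 23 ≡ 25; y = λ·(16 - 25) - 37 ≡ 19. → (25, 19)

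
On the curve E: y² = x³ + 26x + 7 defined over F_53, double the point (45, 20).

tangent at (45, 20): λ = (3·45² + 26)/(2·20) ≡ 6/40. 40⁻¹ ≡ 4 (mod 53), so λ ≡ 6·4 ≡ 24.
  x = λ² - 45 - 45 = 576 - 90 ≡ 9; y = λ·(45 - 9) - 20 ≡ 49. → (9, 49)

(9, 49)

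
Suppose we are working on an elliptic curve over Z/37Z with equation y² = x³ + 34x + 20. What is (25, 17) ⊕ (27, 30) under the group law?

(25, 17) + (27, 30). λ = (30 - 17)/(27 - 25) ≡ 13/2 mod 37. 2⁻¹ ≡ 19 (mod 37), so λ ≡ 25.
  x = λ² - 25 - 27 = 625 - 52 ≡ 18; y = λ·(25 - 18) - 17 ≡ 10. → (18, 10)

(18, 10)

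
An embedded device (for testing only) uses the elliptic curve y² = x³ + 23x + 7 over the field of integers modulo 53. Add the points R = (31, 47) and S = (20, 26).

(31, 47) + (20, 26). λ = (26 - 47)/(20 - 31) ≡ 32/42 mod 53. 42⁻¹ ≡ 24 (mod 53) since 42·24 = 1008 ≡ 1, so λ ≡ 26.
  x = λ² - 31 - 20 = 676 - 51 ≡ 42; y = λ·(31 - 42) - 47 ≡ 38. → (42, 38)

(42, 38)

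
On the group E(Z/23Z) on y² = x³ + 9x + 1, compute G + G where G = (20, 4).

tangent at (20, 4): λ = (3·20² + 9)/(2·4) ≡ 13/8. 8⁻¹ ≡ 3 (mod 23), so λ ≡ 13·3 ≡ 16.
  x = λ² - 20 - 20 = 256 - 40 ≡ 9; y = λ·(20 - 9) - 4 ≡ 11. → (9, 11)

(9, 11)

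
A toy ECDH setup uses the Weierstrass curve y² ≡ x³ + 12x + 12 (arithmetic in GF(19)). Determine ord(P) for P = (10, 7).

5

2P: tangent at (10, 7): λ = (3·10² + 12)/(2·7) ≡ 8/14. 14⁻¹ ≡ 15 (mod 19) since 14·15 = 210 ≡ 1, so λ ≡ 8·15 ≡ 6.
  x = λ² - 10 - 10 = 36 - 20 ≡ 16; y = λ·(10 - 16) - 7 ≡ 14. → (16, 14)
3P: (16, 14) + (10, 7). λ = (7 - 14)/(10 - 16) ≡ 12/13 mod 19. 13⁻¹ ≡ 3 (mod 19), so λ ≡ 17.
  x = λ² - 16 - 10 = 289 - 26 ≡ 16; y = λ·(16 - 16) - 14 ≡ 5. → (16, 5)
4P: (16, 5) + (10, 7). λ = (7 - 5)/(10 - 16) ≡ 2/13 mod 19. 13⁻¹ ≡ 3 (mod 19), so λ ≡ 6.
  x = λ² - 16 - 10 = 36 - 26 ≡ 10; y = λ·(16 - 10) - 5 ≡ 12. → (10, 12)
5P: (10, 12) + (10, 7): same x and y₁ ≡ -y₂, so the sum is the point at infinity.
5P = the point at infinity, so the order is 5.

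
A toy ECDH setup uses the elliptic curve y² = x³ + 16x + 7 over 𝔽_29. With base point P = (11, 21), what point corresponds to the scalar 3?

Repeated addition: build up to 3P.
2P: tangent at (11, 21): λ = (3·11² + 16)/(2·21) ≡ 2/13. 13⁻¹ ≡ 9 (mod 29) since 13·9 = 117 ≡ 1, so λ ≡ 2·9 ≡ 18.
  x = λ² - 11 - 11 = 324 - 22 ≡ 12; y = λ·(11 - 12) - 21 ≡ 19. → (12, 19)
3P: (12, 19) + (11, 21). λ = (21 - 19)/(11 - 12) ≡ 2/28 mod 29. 28⁻¹ ≡ 28 (mod 29), so λ ≡ 27.
  x = λ² - 12 - 11 = 729 - 23 ≡ 10; y = λ·(12 - 10) - 19 ≡ 6. → (10, 6)

(10, 6)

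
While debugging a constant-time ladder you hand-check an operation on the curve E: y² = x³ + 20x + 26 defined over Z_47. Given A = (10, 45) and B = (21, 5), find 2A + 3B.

First 2A:
Repeated addition: build up to 2A.
2A: tangent at (10, 45): λ = (3·10² + 20)/(2·45) ≡ 38/43. 43⁻¹ ≡ 35 (mod 47), so λ ≡ 38·35 ≡ 14.
  x = λ² - 10 - 10 = 196 - 20 ≡ 35; y = λ·(10 - 35) - 45 ≡ 28. → (35, 28)
2A = (35, 28).
Next 3B:
Repeated addition: build up to 3B.
2B: tangent at (21, 5): λ = (3·21² + 20)/(2·5) ≡ 27/10. 10⁻¹ ≡ 33 (mod 47) since 10·33 = 330 ≡ 1, so λ ≡ 27·33 ≡ 45.
  x = λ² - 21 - 21 = 2025 - 42 ≡ 9; y = λ·(21 - 9) - 5 ≡ 18. → (9, 18)
3B: (9, 18) + (21, 5). λ = (5 - 18)/(21 - 9) ≡ 34/12 mod 47. 12⁻¹ ≡ 4 (mod 47), so λ ≡ 42.
  x = λ² - 9 - 21 = 1764 - 30 ≡ 42; y = λ·(9 - 42) - 18 ≡ 6. → (42, 6)
3B = (42, 6).
Finally 2A + 3B:
(35, 28) + (42, 6). λ = (6 - 28)/(42 - 35) ≡ 25/7 mod 47. 7⁻¹ ≡ 27 (mod 47), so λ ≡ 17.
  x = λ² - 35 - 42 = 289 - 77 ≡ 24; y = λ·(35 - 24) - 28 ≡ 18. → (24, 18)

(24, 18)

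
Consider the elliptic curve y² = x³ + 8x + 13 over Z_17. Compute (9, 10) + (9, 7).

The two points share x = 9 and their y-coordinates satisfy 10 + 7 ≡ 0 (mod 17), so they are inverses. Their sum is the point at infinity.

O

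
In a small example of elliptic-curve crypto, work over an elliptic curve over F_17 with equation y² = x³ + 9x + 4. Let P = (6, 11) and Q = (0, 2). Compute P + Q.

(6, 11) + (0, 2). λ = (2 - 11)/(0 - 6) ≡ 8/11 mod 17. 11⁻¹ ≡ 14 (mod 17) since 11·14 = 154 ≡ 1, so λ ≡ 10.
  x = λ² - 6 - 0 = 100 - 6 ≡ 9; y = λ·(6 - 9) - 11 ≡ 10. → (9, 10)

(9, 10)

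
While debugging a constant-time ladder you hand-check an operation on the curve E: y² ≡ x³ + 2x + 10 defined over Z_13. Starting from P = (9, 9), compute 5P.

(6, 11)

Repeated addition: build up to 5P.
2P: tangent at (9, 9): λ = (3·9² + 2)/(2·9) ≡ 11/5. 5⁻¹ ≡ 8 (mod 13), so λ ≡ 11·8 ≡ 10.
  x = λ² - 9 - 9 = 100 - 18 ≡ 4; y = λ·(9 - 4) - 9 ≡ 2. → (4, 2)
3P: (4, 2) + (9, 9). λ = (9 - 2)/(9 - 4) ≡ 7/5 mod 13. 5⁻¹ ≡ 8 (mod 13), so λ ≡ 4.
  x = λ² - 4 - 9 = 16 - 13 ≡ 3; y = λ·(4 - 3) - 2 ≡ 2. → (3, 2)
4P: (3, 2) + (9, 9). λ = (9 - 2)/(9 - 3) ≡ 7/6 mod 13. 6⁻¹ ≡ 11 (mod 13) since 6·11 = 66 ≡ 1, so λ ≡ 12.
  x = λ² - 3 - 9 = 144 - 12 ≡ 2; y = λ·(3 - 2) - 2 ≡ 10. → (2, 10)
5P: (2, 10) + (9, 9). λ = (9 - 10)/(9 - 2) ≡ 12/7 mod 13. 7⁻¹ ≡ 2 (mod 13), so λ ≡ 11.
  x = λ² - 2 - 9 = 121 - 11 ≡ 6; y = λ·(2 - 6) - 10 ≡ 11. → (6, 11)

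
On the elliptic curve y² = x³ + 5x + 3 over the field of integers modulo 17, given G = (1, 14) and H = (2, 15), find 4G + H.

First 4G:
Repeated addition: build up to 4G.
2G: tangent at (1, 14): λ = (3·1² + 5)/(2·14) ≡ 8/11. 11⁻¹ ≡ 14 (mod 17), so λ ≡ 8·14 ≡ 10.
  x = λ² - 1 - 1 = 100 - 2 ≡ 13; y = λ·(1 - 13) - 14 ≡ 2. → (13, 2)
3G: (13, 2) + (1, 14). λ = (14 - 2)/(1 - 13) ≡ 12/5 mod 17. 5⁻¹ ≡ 7 (mod 17) since 5·7 = 35 ≡ 1, so λ ≡ 16.
  x = λ² - 13 - 1 = 256 - 14 ≡ 4; y = λ·(13 - 4) - 2 ≡ 6. → (4, 6)
4G: (4, 6) + (1, 14). λ = (14 - 6)/(1 - 4) ≡ 8/14 mod 17. 14⁻¹ ≡ 11 (mod 17) since 14·11 = 154 ≡ 1, so λ ≡ 3.
  x = λ² - 4 - 1 = 9 - 5 ≡ 4; y = λ·(4 - 4) - 6 ≡ 11. → (4, 11)
4G = (4, 11).
Finally 4G + H:
(4, 11) + (2, 15). λ = (15 - 11)/(2 - 4) ≡ 4/15 mod 17. 15⁻¹ ≡ 8 (mod 17), so λ ≡ 15.
  x = λ² - 4 - 2 = 225 - 6 ≡ 15; y = λ·(4 - 15) - 11 ≡ 11. → (15, 11)

(15, 11)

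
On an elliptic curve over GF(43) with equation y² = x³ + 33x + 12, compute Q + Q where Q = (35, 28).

(40, 31)

tangent at (35, 28): λ = (3·35² + 33)/(2·28) ≡ 10/13. 13⁻¹ ≡ 10 (mod 43), so λ ≡ 10·10 ≡ 14.
  x = λ² - 35 - 35 = 196 - 70 ≡ 40; y = λ·(35 - 40) - 28 ≡ 31. → (40, 31)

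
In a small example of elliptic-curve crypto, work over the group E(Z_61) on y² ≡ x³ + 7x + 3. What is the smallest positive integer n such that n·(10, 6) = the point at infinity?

2P: tangent at (10, 6): λ = (3·10² + 7)/(2·6) ≡ 2/12. 12⁻¹ ≡ 56 (mod 61), so λ ≡ 2·56 ≡ 51.
  x = λ² - 10 - 10 = 2601 - 20 ≡ 19; y = λ·(10 - 19) - 6 ≡ 23. → (19, 23)
3P: (19, 23) + (10, 6). λ = (6 - 23)/(10 - 19) ≡ 44/52 mod 61. 52⁻¹ ≡ 27 (mod 61), so λ ≡ 29.
  x = λ² - 19 - 10 = 841 - 29 ≡ 19; y = λ·(19 - 19) - 23 ≡ 38. → (19, 38)
4P: (19, 38) + (10, 6). λ = (6 - 38)/(10 - 19) ≡ 29/52 mod 61. 52⁻¹ ≡ 27 (mod 61), so λ ≡ 51.
  x = λ² - 19 - 10 = 2601 - 29 ≡ 10; y = λ·(19 - 10) - 38 ≡ 55. → (10, 55)
5P: (10, 55) + (10, 6): same x and y₁ ≡ -y₂, so the sum is the point at infinity.
5P = the point at infinity, so the order is 5.

5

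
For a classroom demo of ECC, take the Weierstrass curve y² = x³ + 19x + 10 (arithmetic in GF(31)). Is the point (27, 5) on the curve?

y² = 5² ≡ 25; x³ + 19x + 10 = 20206 ≡ 25 (mod 31). 25 = 25.

yes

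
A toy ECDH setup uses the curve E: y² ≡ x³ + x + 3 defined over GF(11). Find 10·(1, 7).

(1, 7)

Write Q = (1, 7).
Double-and-add on 10 = (1010)₂. Start with Q = (1, 7) for the leading 1-bit.
double: tangent at (1, 7): λ = (3·1² + 1)/(2·7) ≡ 4/3. 3⁻¹ ≡ 4 (mod 11) since 3·4 = 12 ≡ 1, so λ ≡ 4·4 ≡ 5.
  x = λ² - 1 - 1 = 25 - 2 ≡ 1; y = λ·(1 - 1) - 7 ≡ 4. → (1, 4)
double: tangent at (1, 4): λ = (3·1² + 1)/(2·4) ≡ 4/8. 8⁻¹ ≡ 7 (mod 11) since 8·7 = 56 ≡ 1, so λ ≡ 4·7 ≡ 6.
  x = λ² - 1 - 1 = 36 - 2 ≡ 1; y = λ·(1 - 1) - 4 ≡ 7. → (1, 7)
add Q: tangent at (1, 7): λ = (3·1² + 1)/(2·7) ≡ 4/3. 3⁻¹ ≡ 4 (mod 11), so λ ≡ 4·4 ≡ 5.
  x = λ² - 1 - 1 = 25 - 2 ≡ 1; y = λ·(1 - 1) - 7 ≡ 4. → (1, 4)
double: tangent at (1, 4): λ = (3·1² + 1)/(2·4) ≡ 4/8. 8⁻¹ ≡ 7 (mod 11), so λ ≡ 4·7 ≡ 6.
  x = λ² - 1 - 1 = 36 - 2 ≡ 1; y = λ·(1 - 1) - 4 ≡ 7. → (1, 7)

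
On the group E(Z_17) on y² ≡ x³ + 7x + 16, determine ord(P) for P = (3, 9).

2P: tangent at (3, 9): λ = (3·3² + 7)/(2·9) ≡ 0/1. 1⁻¹ ≡ 1 (mod 17), so λ ≡ 0·1 ≡ 0.
  x = λ² - 3 - 3 = 0 - 6 ≡ 11; y = λ·(3 - 11) - 9 ≡ 8. → (11, 8)
3P: (11, 8) + (3, 9). λ = (9 - 8)/(3 - 11) ≡ 1/9 mod 17. 9⁻¹ ≡ 2 (mod 17), so λ ≡ 2.
  x = λ² - 11 - 3 = 4 - 14 ≡ 7; y = λ·(11 - 7) - 8 ≡ 0. → (7, 0)
4P: (7, 0) + (3, 9). λ = (9 - 0)/(3 - 7) ≡ 9/13 mod 17. 13⁻¹ ≡ 4 (mod 17), so λ ≡ 2.
  x = λ² - 7 - 3 = 4 - 10 ≡ 11; y = λ·(7 - 11) - 0 ≡ 9. → (11, 9)
5P: (11, 9) + (3, 9). λ = (9 - 9)/(3 - 11) ≡ 0/9 mod 17. 9⁻¹ ≡ 2 (mod 17) since 9·2 = 18 ≡ 1, so λ ≡ 0.
  x = λ² - 11 - 3 = 0 - 14 ≡ 3; y = λ·(11 - 3) - 9 ≡ 8. → (3, 8)
6P: (3, 8) + (3, 9): same x and y₁ ≡ -y₂, so the sum is the point at infinity.
6P = the point at infinity, so the order is 6.

6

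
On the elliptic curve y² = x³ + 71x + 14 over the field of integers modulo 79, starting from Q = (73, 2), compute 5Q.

(50, 49)

Double-and-add on 5 = (101)₂. Start with Q = (73, 2) for the leading 1-bit.
double: tangent at (73, 2): λ = (3·73² + 71)/(2·2) ≡ 21/4. 4⁻¹ ≡ 20 (mod 79), so λ ≡ 21·20 ≡ 25.
  x = λ² - 73 - 73 = 625 - 146 ≡ 5; y = λ·(73 - 5) - 2 ≡ 39. → (5, 39)
double: tangent at (5, 39): λ = (3·5² + 71)/(2·39) ≡ 67/78. 78⁻¹ ≡ 78 (mod 79) since 78·78 = 6084 ≡ 1, so λ ≡ 67·78 ≡ 12.
  x = λ² - 5 - 5 = 144 - 10 ≡ 55; y = λ·(5 - 55) - 39 ≡ 72. → (55, 72)
add Q: (55, 72) + (73, 2). λ = (2 - 72)/(73 - 55) ≡ 9/18 mod 79. 18⁻¹ ≡ 22 (mod 79), so λ ≡ 40.
  x = λ² - 55 - 73 = 1600 - 128 ≡ 50; y = λ·(55 - 50) - 72 ≡ 49. → (50, 49)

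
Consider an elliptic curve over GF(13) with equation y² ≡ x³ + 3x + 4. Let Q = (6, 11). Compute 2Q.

tangent at (6, 11): λ = (3·6² + 3)/(2·11) ≡ 7/9. 9⁻¹ ≡ 3 (mod 13) since 9·3 = 27 ≡ 1, so λ ≡ 7·3 ≡ 8.
  x = λ² - 6 - 6 = 64 - 12 ≡ 0; y = λ·(6 - 0) - 11 ≡ 11. → (0, 11)

(0, 11)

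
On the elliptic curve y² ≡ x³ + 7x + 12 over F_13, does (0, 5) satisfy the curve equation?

y² = 5² ≡ 12; x³ + 7x + 12 = 12 ≡ 12 (mod 13). 12 = 12.

yes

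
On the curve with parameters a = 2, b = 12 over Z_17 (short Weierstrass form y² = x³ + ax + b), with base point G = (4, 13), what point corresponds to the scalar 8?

(6, 6)

Repeated addition: build up to 8G.
2G: tangent at (4, 13): λ = (3·4² + 2)/(2·13) ≡ 16/9. 9⁻¹ ≡ 2 (mod 17) since 9·2 = 18 ≡ 1, so λ ≡ 16·2 ≡ 15.
  x = λ² - 4 - 4 = 225 - 8 ≡ 13; y = λ·(4 - 13) - 13 ≡ 5. → (13, 5)
3G: (13, 5) + (4, 13). λ = (13 - 5)/(4 - 13) ≡ 8/8 mod 17. 8⁻¹ ≡ 15 (mod 17), so λ ≡ 1.
  x = λ² - 13 - 4 = 1 - 17 ≡ 1; y = λ·(13 - 1) - 5 ≡ 7. → (1, 7)
4G: (1, 7) + (4, 13). λ = (13 - 7)/(4 - 1) ≡ 6/3 mod 17. 3⁻¹ ≡ 6 (mod 17) since 3·6 = 18 ≡ 1, so λ ≡ 2.
  x = λ² - 1 - 4 = 4 - 5 ≡ 16; y = λ·(1 - 16) - 7 ≡ 14. → (16, 14)
5G: (16, 14) + (4, 13). λ = (13 - 14)/(4 - 16) ≡ 16/5 mod 17. 5⁻¹ ≡ 7 (mod 17), so λ ≡ 10.
  x = λ² - 16 - 4 = 100 - 20 ≡ 12; y = λ·(16 - 12) - 14 ≡ 9. → (12, 9)
6G: (12, 9) + (4, 13). λ = (13 - 9)/(4 - 12) ≡ 4/9 mod 17. 9⁻¹ ≡ 2 (mod 17), so λ ≡ 8.
  x = λ² - 12 - 4 = 64 - 16 ≡ 14; y = λ·(12 - 14) - 9 ≡ 9. → (14, 9)
7G: (14, 9) + (4, 13). λ = (13 - 9)/(4 - 14) ≡ 4/7 mod 17. 7⁻¹ ≡ 5 (mod 17), so λ ≡ 3.
  x = λ² - 14 - 4 = 9 - 18 ≡ 8; y = λ·(14 - 8) - 9 ≡ 9. → (8, 9)
8G: (8, 9) + (4, 13). λ = (13 - 9)/(4 - 8) ≡ 4/13 mod 17. 13⁻¹ ≡ 4 (mod 17) since 13·4 = 52 ≡ 1, so λ ≡ 16.
  x = λ² - 8 - 4 = 256 - 12 ≡ 6; y = λ·(8 - 6) - 9 ≡ 6. → (6, 6)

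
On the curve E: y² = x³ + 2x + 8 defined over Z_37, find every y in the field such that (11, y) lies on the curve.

x³ + 2x + 8 = 1361 ≡ 29 (mod 37).
29 is a non-residue mod 37; no y exists.

none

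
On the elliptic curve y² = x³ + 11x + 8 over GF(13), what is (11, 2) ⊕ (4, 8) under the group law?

(12, 10)

(11, 2) + (4, 8). λ = (8 - 2)/(4 - 11) ≡ 6/6 mod 13. 6⁻¹ ≡ 11 (mod 13) since 6·11 = 66 ≡ 1, so λ ≡ 1.
  x = λ² - 11 - 4 = 1 - 15 ≡ 12; y = λ·(11 - 12) - 2 ≡ 10. → (12, 10)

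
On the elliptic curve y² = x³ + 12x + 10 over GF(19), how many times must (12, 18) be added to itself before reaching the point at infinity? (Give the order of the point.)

3

2P: tangent at (12, 18): λ = (3·12² + 12)/(2·18) ≡ 7/17. 17⁻¹ ≡ 9 (mod 19), so λ ≡ 7·9 ≡ 6.
  x = λ² - 12 - 12 = 36 - 24 ≡ 12; y = λ·(12 - 12) - 18 ≡ 1. → (12, 1)
3P: (12, 1) + (12, 18): same x and y₁ ≡ -y₂, so the sum is the point at infinity.
3P = the point at infinity, so the order is 3.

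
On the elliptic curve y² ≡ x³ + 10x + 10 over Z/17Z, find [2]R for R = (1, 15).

(16, 4)

tangent at (1, 15): λ = (3·1² + 10)/(2·15) ≡ 13/13. 13⁻¹ ≡ 4 (mod 17) since 13·4 = 52 ≡ 1, so λ ≡ 13·4 ≡ 1.
  x = λ² - 1 - 1 = 1 - 2 ≡ 16; y = λ·(1 - 16) - 15 ≡ 4. → (16, 4)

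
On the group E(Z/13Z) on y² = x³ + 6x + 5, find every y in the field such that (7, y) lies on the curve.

0

x³ + 6x + 5 = 390 ≡ 0 (mod 13).
Only y = 0 satisfies y² ≡ 0.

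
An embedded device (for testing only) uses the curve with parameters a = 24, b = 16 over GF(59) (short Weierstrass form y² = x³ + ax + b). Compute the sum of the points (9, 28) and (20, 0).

(16, 22)

(9, 28) + (20, 0). λ = (0 - 28)/(20 - 9) ≡ 31/11 mod 59. 11⁻¹ ≡ 43 (mod 59) since 11·43 = 473 ≡ 1, so λ ≡ 35.
  x = λ² - 9 - 20 = 1225 - 29 ≡ 16; y = λ·(9 - 16) - 28 ≡ 22. → (16, 22)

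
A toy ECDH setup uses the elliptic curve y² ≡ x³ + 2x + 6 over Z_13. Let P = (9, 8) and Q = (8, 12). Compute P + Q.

(12, 4)

(9, 8) + (8, 12). λ = (12 - 8)/(8 - 9) ≡ 4/12 mod 13. 12⁻¹ ≡ 12 (mod 13), so λ ≡ 9.
  x = λ² - 9 - 8 = 81 - 17 ≡ 12; y = λ·(9 - 12) - 8 ≡ 4. → (12, 4)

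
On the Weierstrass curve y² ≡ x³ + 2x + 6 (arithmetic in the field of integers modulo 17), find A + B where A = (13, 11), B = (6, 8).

(2, 1)

(13, 11) + (6, 8). λ = (8 - 11)/(6 - 13) ≡ 14/10 mod 17. 10⁻¹ ≡ 12 (mod 17), so λ ≡ 15.
  x = λ² - 13 - 6 = 225 - 19 ≡ 2; y = λ·(13 - 2) - 11 ≡ 1. → (2, 1)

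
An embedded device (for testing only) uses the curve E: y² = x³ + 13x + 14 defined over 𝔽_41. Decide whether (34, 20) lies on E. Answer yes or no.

y² = 20² ≡ 31; x³ + 13x + 14 = 39760 ≡ 31 (mod 41). 31 = 31.

yes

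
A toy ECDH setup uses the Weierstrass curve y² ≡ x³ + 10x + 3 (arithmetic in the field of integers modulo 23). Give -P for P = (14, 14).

(14, 9)

-(14, 14) = (14, -14 mod 23) = (14, 9).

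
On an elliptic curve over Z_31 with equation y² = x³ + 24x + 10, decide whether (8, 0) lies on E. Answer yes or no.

no

y² = 0² ≡ 0; x³ + 24x + 10 = 714 ≡ 1 (mod 31). 0 ≠ 1.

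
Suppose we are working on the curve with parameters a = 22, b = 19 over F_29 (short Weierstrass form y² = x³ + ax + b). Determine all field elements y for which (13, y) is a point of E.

none

x³ + 22x + 19 = 2502 ≡ 8 (mod 29).
8 is a non-residue mod 29; no y exists.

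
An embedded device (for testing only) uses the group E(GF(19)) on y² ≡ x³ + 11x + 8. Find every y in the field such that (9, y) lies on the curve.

0

x³ + 11x + 8 = 836 ≡ 0 (mod 19).
Only y = 0 satisfies y² ≡ 0.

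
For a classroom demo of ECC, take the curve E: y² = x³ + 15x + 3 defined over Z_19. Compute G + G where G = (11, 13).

tangent at (11, 13): λ = (3·11² + 15)/(2·13) ≡ 17/7. 7⁻¹ ≡ 11 (mod 19), so λ ≡ 17·11 ≡ 16.
  x = λ² - 11 - 11 = 256 - 22 ≡ 6; y = λ·(11 - 6) - 13 ≡ 10. → (6, 10)

(6, 10)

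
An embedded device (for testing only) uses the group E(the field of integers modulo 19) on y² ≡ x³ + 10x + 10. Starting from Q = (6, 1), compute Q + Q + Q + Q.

(13, 0)

Repeated addition: build up to 4Q.
2Q: tangent at (6, 1): λ = (3·6² + 10)/(2·1) ≡ 4/2. 2⁻¹ ≡ 10 (mod 19), so λ ≡ 4·10 ≡ 2.
  x = λ² - 6 - 6 = 4 - 12 ≡ 11; y = λ·(6 - 11) - 1 ≡ 8. → (11, 8)
3Q: (11, 8) + (6, 1). λ = (1 - 8)/(6 - 11) ≡ 12/14 mod 19. 14⁻¹ ≡ 15 (mod 19), so λ ≡ 9.
  x = λ² - 11 - 6 = 81 - 17 ≡ 7; y = λ·(11 - 7) - 8 ≡ 9. → (7, 9)
4Q: (7, 9) + (6, 1). λ = (1 - 9)/(6 - 7) ≡ 11/18 mod 19. 18⁻¹ ≡ 18 (mod 19) since 18·18 = 324 ≡ 1, so λ ≡ 8.
  x = λ² - 7 - 6 = 64 - 13 ≡ 13; y = λ·(7 - 13) - 9 ≡ 0. → (13, 0)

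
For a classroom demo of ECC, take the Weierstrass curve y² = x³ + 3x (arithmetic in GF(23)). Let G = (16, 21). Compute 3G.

(16, 2)

Repeated addition: build up to 3G.
2G: tangent at (16, 21): λ = (3·16² + 3)/(2·21) ≡ 12/19. 19⁻¹ ≡ 17 (mod 23), so λ ≡ 12·17 ≡ 20.
  x = λ² - 16 - 16 = 400 - 32 ≡ 0; y = λ·(16 - 0) - 21 ≡ 0. → (0, 0)
3G: (0, 0) + (16, 21). λ = (21 - 0)/(16 - 0) ≡ 21/16 mod 23. 16⁻¹ ≡ 13 (mod 23), so λ ≡ 20.
  x = λ² - 0 - 16 = 400 - 16 ≡ 16; y = λ·(0 - 16) - 0 ≡ 2. → (16, 2)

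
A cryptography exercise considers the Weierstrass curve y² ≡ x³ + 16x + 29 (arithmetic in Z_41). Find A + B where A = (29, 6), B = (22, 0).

(29, 6) + (22, 0). λ = (0 - 6)/(22 - 29) ≡ 35/34 mod 41. 34⁻¹ ≡ 35 (mod 41), so λ ≡ 36.
  x = λ² - 29 - 22 = 1296 - 51 ≡ 15; y = λ·(29 - 15) - 6 ≡ 6. → (15, 6)

(15, 6)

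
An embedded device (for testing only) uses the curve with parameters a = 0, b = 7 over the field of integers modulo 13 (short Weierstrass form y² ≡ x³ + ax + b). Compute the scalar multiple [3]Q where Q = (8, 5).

Repeated addition: build up to 3Q.
2Q: tangent at (8, 5): λ = (3·8² + 0)/(2·5) ≡ 10/10. 10⁻¹ ≡ 4 (mod 13), so λ ≡ 10·4 ≡ 1.
  x = λ² - 8 - 8 = 1 - 16 ≡ 11; y = λ·(8 - 11) - 5 ≡ 5. → (11, 5)
3Q: (11, 5) + (8, 5). λ = (5 - 5)/(8 - 11) ≡ 0/10 mod 13. 10⁻¹ ≡ 4 (mod 13), so λ ≡ 0.
  x = λ² - 11 - 8 = 0 - 19 ≡ 7; y = λ·(11 - 7) - 5 ≡ 8. → (7, 8)

(7, 8)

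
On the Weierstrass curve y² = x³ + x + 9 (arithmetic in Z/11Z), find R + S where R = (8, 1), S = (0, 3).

(1, 0)

(8, 1) + (0, 3). λ = (3 - 1)/(0 - 8) ≡ 2/3 mod 11. 3⁻¹ ≡ 4 (mod 11), so λ ≡ 8.
  x = λ² - 8 - 0 = 64 - 8 ≡ 1; y = λ·(8 - 1) - 1 ≡ 0. → (1, 0)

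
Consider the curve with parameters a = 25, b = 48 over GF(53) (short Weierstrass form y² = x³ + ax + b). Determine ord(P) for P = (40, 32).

2P: tangent at (40, 32): λ = (3·40² + 25)/(2·32) ≡ 2/11. 11⁻¹ ≡ 29 (mod 53), so λ ≡ 2·29 ≡ 5.
  x = λ² - 40 - 40 = 25 - 80 ≡ 51; y = λ·(40 - 51) - 32 ≡ 19. → (51, 19)
3P: (51, 19) + (40, 32). λ = (32 - 19)/(40 - 51) ≡ 13/42 mod 53. 42⁻¹ ≡ 24 (mod 53), so λ ≡ 47.
  x = λ² - 51 - 40 = 2209 - 91 ≡ 51; y = λ·(51 - 51) - 19 ≡ 34. → (51, 34)
4P: (51, 34) + (40, 32). λ = (32 - 34)/(40 - 51) ≡ 51/42 mod 53. 42⁻¹ ≡ 24 (mod 53) since 42·24 = 1008 ≡ 1, so λ ≡ 5.
  x = λ² - 51 - 40 = 25 - 91 ≡ 40; y = λ·(51 - 40) - 34 ≡ 21. → (40, 21)
5P: (40, 21) + (40, 32): same x and y₁ ≡ -y₂, so the sum is O.
5P = O, so the order is 5.

5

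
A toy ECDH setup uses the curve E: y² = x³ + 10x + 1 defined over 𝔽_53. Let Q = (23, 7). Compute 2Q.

(47, 34)

tangent at (23, 7): λ = (3·23² + 10)/(2·7) ≡ 7/14. 14⁻¹ ≡ 19 (mod 53) since 14·19 = 266 ≡ 1, so λ ≡ 7·19 ≡ 27.
  x = λ² - 23 - 23 = 729 - 46 ≡ 47; y = λ·(23 - 47) - 7 ≡ 34. → (47, 34)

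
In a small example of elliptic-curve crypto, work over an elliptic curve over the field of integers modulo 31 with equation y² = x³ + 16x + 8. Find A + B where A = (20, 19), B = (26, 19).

(20, 19) + (26, 19). λ = (19 - 19)/(26 - 20) ≡ 0/6 mod 31. 6⁻¹ ≡ 26 (mod 31) since 6·26 = 156 ≡ 1, so λ ≡ 0.
  x = λ² - 20 - 26 = 0 - 46 ≡ 16; y = λ·(20 - 16) - 19 ≡ 12. → (16, 12)

(16, 12)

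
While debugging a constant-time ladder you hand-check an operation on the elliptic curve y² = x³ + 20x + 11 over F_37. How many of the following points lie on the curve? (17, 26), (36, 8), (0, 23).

3

(17, 26): 26² ≡ 10, rhs ≡ 10 → on.
(36, 8): 8² ≡ 27, rhs ≡ 27 → on.
(0, 23): 23² ≡ 11, rhs ≡ 11 → on.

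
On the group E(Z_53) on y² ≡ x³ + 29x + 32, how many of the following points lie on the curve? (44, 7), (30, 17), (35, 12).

3

(44, 7): 7² ≡ 49, rhs ≡ 49 → on.
(30, 17): 17² ≡ 24, rhs ≡ 24 → on.
(35, 12): 12² ≡ 38, rhs ≡ 38 → on.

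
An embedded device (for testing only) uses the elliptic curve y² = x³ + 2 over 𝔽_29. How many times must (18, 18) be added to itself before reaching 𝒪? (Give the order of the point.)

10

2P: tangent at (18, 18): λ = (3·18² + 0)/(2·18) ≡ 15/7. 7⁻¹ ≡ 25 (mod 29), so λ ≡ 15·25 ≡ 27.
  x = λ² - 18 - 18 = 729 - 36 ≡ 26; y = λ·(18 - 26) - 18 ≡ 27. → (26, 27)
3P: (26, 27) + (18, 18). λ = (18 - 27)/(18 - 26) ≡ 20/21 mod 29. 21⁻¹ ≡ 18 (mod 29) since 21·18 = 378 ≡ 1, so λ ≡ 12.
  x = λ² - 26 - 18 = 144 - 44 ≡ 13; y = λ·(26 - 13) - 27 ≡ 13. → (13, 13)
4P: (13, 13) + (18, 18). λ = (18 - 13)/(18 - 13) ≡ 5/5 mod 29. 5⁻¹ ≡ 6 (mod 29), so λ ≡ 1.
  x = λ² - 13 - 18 = 1 - 31 ≡ 28; y = λ·(13 - 28) - 13 ≡ 1. → (28, 1)
5P: (28, 1) + (18, 18). λ = (18 - 1)/(18 - 28) ≡ 17/19 mod 29. 19⁻¹ ≡ 26 (mod 29) since 19·26 = 494 ≡ 1, so λ ≡ 7.
  x = λ² - 28 - 18 = 49 - 46 ≡ 3; y = λ·(28 - 3) - 1 ≡ 0. → (3, 0)
6P: (3, 0) + (18, 18). λ = (18 - 0)/(18 - 3) ≡ 18/15 mod 29. 15⁻¹ ≡ 2 (mod 29), so λ ≡ 7.
  x = λ² - 3 - 18 = 49 - 21 ≡ 28; y = λ·(3 - 28) - 0 ≡ 28. → (28, 28)
7P: (28, 28) + (18, 18). λ = (18 - 28)/(18 - 28) ≡ 19/19 mod 29. 19⁻¹ ≡ 26 (mod 29), so λ ≡ 1.
  x = λ² - 28 - 18 = 1 - 46 ≡ 13; y = λ·(28 - 13) - 28 ≡ 16. → (13, 16)
8P: (13, 16) + (18, 18). λ = (18 - 16)/(18 - 13) ≡ 2/5 mod 29. 5⁻¹ ≡ 6 (mod 29), so λ ≡ 12.
  x = λ² - 13 - 18 = 144 - 31 ≡ 26; y = λ·(13 - 26) - 16 ≡ 2. → (26, 2)
9P: (26, 2) + (18, 18). λ = (18 - 2)/(18 - 26) ≡ 16/21 mod 29. 21⁻¹ ≡ 18 (mod 29), so λ ≡ 27.
  x = λ² - 26 - 18 = 729 - 44 ≡ 18; y = λ·(26 - 18) - 2 ≡ 11. → (18, 11)
10P: (18, 11) + (18, 18): same x and y₁ ≡ -y₂, so the sum is 𝒪.
10P = 𝒪, so the order is 10.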